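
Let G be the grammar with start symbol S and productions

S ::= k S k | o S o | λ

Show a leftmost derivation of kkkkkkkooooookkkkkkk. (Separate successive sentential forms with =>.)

S => kSk => kkSkk => kkkSkkk => kkkkSkkkk => kkkkkSkkkkk => kkkkkkSkkkkkk => kkkkkkkSkkkkkkk => kkkkkkkoSokkkkkkk => kkkkkkkooSookkkkkkk => kkkkkkkoooSoookkkkkkk => kkkkkkkooooookkkkkkk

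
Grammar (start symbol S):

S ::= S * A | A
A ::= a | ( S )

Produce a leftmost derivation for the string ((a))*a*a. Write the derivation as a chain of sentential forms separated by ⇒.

S ⇒ S*A ⇒ S*A*A ⇒ A*A*A ⇒ (S)*A*A ⇒ (A)*A*A ⇒ ((S))*A*A ⇒ ((A))*A*A ⇒ ((a))*A*A ⇒ ((a))*a*A ⇒ ((a))*a*a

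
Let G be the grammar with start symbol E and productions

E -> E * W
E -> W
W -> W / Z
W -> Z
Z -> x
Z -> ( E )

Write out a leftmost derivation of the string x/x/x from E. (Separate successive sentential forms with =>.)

E => W => W/Z => W/Z/Z => Z/Z/Z => x/Z/Z => x/x/Z => x/x/x

E => W   [E -> W]
W => W/Z   [W -> W / Z]
W/Z => W/Z/Z   [W -> W / Z]
W/Z/Z => Z/Z/Z   [W -> Z]
Z/Z/Z => x/Z/Z   [Z -> x]
x/Z/Z => x/x/Z   [Z -> x]
x/x/Z => x/x/x   [Z -> x]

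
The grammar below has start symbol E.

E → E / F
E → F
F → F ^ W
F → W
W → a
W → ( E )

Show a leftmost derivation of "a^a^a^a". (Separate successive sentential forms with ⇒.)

E⇒F⇒F^W⇒F^W^W⇒F^W^W^W⇒W^W^W^W⇒a^W^W^W⇒a^a^W^W⇒a^a^a^W⇒a^a^a^a

E ⇒ F   [E → F]
F ⇒ F^W   [F → F ^ W]
F^W ⇒ F^W^W   [F → F ^ W]
F^W^W ⇒ F^W^W^W   [F → F ^ W]
F^W^W^W ⇒ W^W^W^W   [F → W]
W^W^W^W ⇒ a^W^W^W   [W → a]
a^W^W^W ⇒ a^a^W^W   [W → a]
a^a^W^W ⇒ a^a^a^W   [W → a]
a^a^a^W ⇒ a^a^a^a   [W → a]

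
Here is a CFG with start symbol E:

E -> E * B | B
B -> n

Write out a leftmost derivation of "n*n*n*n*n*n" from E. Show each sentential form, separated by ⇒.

E ⇒ E*B   [E -> E * B]
E*B ⇒ E*B*B   [E -> E * B]
E*B*B ⇒ E*B*B*B   [E -> E * B]
E*B*B*B ⇒ E*B*B*B*B   [E -> E * B]
E*B*B*B*B ⇒ E*B*B*B*B*B   [E -> E * B]
E*B*B*B*B*B ⇒ B*B*B*B*B*B   [E -> B]
B*B*B*B*B*B ⇒ n*B*B*B*B*B   [B -> n]
n*B*B*B*B*B ⇒ n*n*B*B*B*B   [B -> n]
n*n*B*B*B*B ⇒ n*n*n*B*B*B   [B -> n]
n*n*n*B*B*B ⇒ n*n*n*n*B*B   [B -> n]
n*n*n*n*B*B ⇒ n*n*n*n*n*B   [B -> n]
n*n*n*n*n*B ⇒ n*n*n*n*n*n   [B -> n]

E ⇒ E*B ⇒ E*B*B ⇒ E*B*B*B ⇒ E*B*B*B*B ⇒ E*B*B*B*B*B ⇒ B*B*B*B*B*B ⇒ n*B*B*B*B*B ⇒ n*n*B*B*B*B ⇒ n*n*n*B*B*B ⇒ n*n*n*n*B*B ⇒ n*n*n*n*n*B ⇒ n*n*n*n*n*n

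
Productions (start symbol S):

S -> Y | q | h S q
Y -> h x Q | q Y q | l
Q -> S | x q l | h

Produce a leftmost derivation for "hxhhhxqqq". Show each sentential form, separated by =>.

S => Y => hxQ => hxS => hxhSq => hxhhSqq => hxhhYqq => hxhhhxQqq => hxhhhxSqq => hxhhhxqqq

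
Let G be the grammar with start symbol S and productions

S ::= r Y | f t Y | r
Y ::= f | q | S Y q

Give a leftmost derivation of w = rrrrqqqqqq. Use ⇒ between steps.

S ⇒ rY ⇒ rSYq ⇒ rrYYq ⇒ rrSYqYq ⇒ rrrYYqYq ⇒ rrrSYqYqYq ⇒ rrrrYqYqYq ⇒ rrrrqqYqYq ⇒ rrrrqqqqYq ⇒ rrrrqqqqqq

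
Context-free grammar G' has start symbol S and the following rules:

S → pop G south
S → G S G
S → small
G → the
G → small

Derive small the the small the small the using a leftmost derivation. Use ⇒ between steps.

S ⇒ G S G ⇒ small S G ⇒ small G S G G ⇒ small the S G G ⇒ small the G S G G G ⇒ small the the S G G G ⇒ small the the small G G G ⇒ small the the small the G G ⇒ small the the small the small G ⇒ small the the small the small the

S ⇒ G S G   [S → G S G]
G S G ⇒ small S G   [G → small]
small S G ⇒ small G S G G   [S → G S G]
small G S G G ⇒ small the S G G   [G → the]
small the S G G ⇒ small the G S G G G   [S → G S G]
small the G S G G G ⇒ small the the S G G G   [G → the]
small the the S G G G ⇒ small the the small G G G   [S → small]
small the the small G G G ⇒ small the the small the G G   [G → the]
small the the small the G G ⇒ small the the small the small G   [G → small]
small the the small the small G ⇒ small the the small the small the   [G → the]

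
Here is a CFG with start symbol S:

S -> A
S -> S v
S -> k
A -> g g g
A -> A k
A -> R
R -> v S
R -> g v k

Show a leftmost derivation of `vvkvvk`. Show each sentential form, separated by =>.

S => A   [S -> A]
A => Ak   [A -> A k]
Ak => Rk   [A -> R]
Rk => vSk   [R -> v S]
vSk => vAk   [S -> A]
vAk => vRk   [A -> R]
vRk => vvSk   [R -> v S]
vvSk => vvSvk   [S -> S v]
vvSvk => vvSvvk   [S -> S v]
vvSvvk => vvkvvk   [S -> k]

S => A => Ak => Rk => vSk => vAk => vRk => vvSk => vvSvk => vvSvvk => vvkvvk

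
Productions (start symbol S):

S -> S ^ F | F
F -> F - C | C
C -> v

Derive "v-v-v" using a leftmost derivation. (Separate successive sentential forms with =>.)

S => F => F-C => F-C-C => C-C-C => v-C-C => v-v-C => v-v-v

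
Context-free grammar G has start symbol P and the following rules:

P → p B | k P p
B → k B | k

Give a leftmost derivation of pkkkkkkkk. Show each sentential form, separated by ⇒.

P⇒pB⇒pkB⇒pkkB⇒pkkkB⇒pkkkkB⇒pkkkkkB⇒pkkkkkkB⇒pkkkkkkkB⇒pkkkkkkkk

P ⇒ pB   [P → p B]
pB ⇒ pkB   [B → k B]
pkB ⇒ pkkB   [B → k B]
pkkB ⇒ pkkkB   [B → k B]
pkkkB ⇒ pkkkkB   [B → k B]
pkkkkB ⇒ pkkkkkB   [B → k B]
pkkkkkB ⇒ pkkkkkkB   [B → k B]
pkkkkkkB ⇒ pkkkkkkkB   [B → k B]
pkkkkkkkB ⇒ pkkkkkkkk   [B → k]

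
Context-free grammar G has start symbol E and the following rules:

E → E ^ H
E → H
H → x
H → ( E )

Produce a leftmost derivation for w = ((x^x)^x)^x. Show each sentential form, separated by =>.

E => E^H => H^H => (E)^H => (E^H)^H => (H^H)^H => ((E)^H)^H => ((E^H)^H)^H => ((H^H)^H)^H => ((x^H)^H)^H => ((x^x)^H)^H => ((x^x)^x)^H => ((x^x)^x)^x

E => E^H   [E → E ^ H]
E^H => H^H   [E → H]
H^H => (E)^H   [H → ( E )]
(E)^H => (E^H)^H   [E → E ^ H]
(E^H)^H => (H^H)^H   [E → H]
(H^H)^H => ((E)^H)^H   [H → ( E )]
((E)^H)^H => ((E^H)^H)^H   [E → E ^ H]
((E^H)^H)^H => ((H^H)^H)^H   [E → H]
((H^H)^H)^H => ((x^H)^H)^H   [H → x]
((x^H)^H)^H => ((x^x)^H)^H   [H → x]
((x^x)^H)^H => ((x^x)^x)^H   [H → x]
((x^x)^x)^H => ((x^x)^x)^x   [H → x]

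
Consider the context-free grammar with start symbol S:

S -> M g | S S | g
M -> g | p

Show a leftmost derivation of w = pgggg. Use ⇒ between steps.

S ⇒ SS ⇒ SSS ⇒ MgSS ⇒ pgSS ⇒ pgMgS ⇒ pgggS ⇒ pgggg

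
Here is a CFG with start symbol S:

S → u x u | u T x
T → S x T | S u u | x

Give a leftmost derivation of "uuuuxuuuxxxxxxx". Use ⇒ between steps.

S ⇒ uTx ⇒ uSxTx ⇒ uuTxxTx ⇒ uuSxTxxTx ⇒ uuuTxxTxxTx ⇒ uuuSuuxxTxxTx ⇒ uuuuxuuuxxTxxTx ⇒ uuuuxuuuxxxxxTx ⇒ uuuuxuuuxxxxxxx

S ⇒ uTx   [S → u T x]
uTx ⇒ uSxTx   [T → S x T]
uSxTx ⇒ uuTxxTx   [S → u T x]
uuTxxTx ⇒ uuSxTxxTx   [T → S x T]
uuSxTxxTx ⇒ uuuTxxTxxTx   [S → u T x]
uuuTxxTxxTx ⇒ uuuSuuxxTxxTx   [T → S u u]
uuuSuuxxTxxTx ⇒ uuuuxuuuxxTxxTx   [S → u x u]
uuuuxuuuxxTxxTx ⇒ uuuuxuuuxxxxxTx   [T → x]
uuuuxuuuxxxxxTx ⇒ uuuuxuuuxxxxxxx   [T → x]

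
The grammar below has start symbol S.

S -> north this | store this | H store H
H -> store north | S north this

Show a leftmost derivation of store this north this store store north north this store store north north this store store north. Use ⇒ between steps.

S ⇒ H store H ⇒ S north this store H ⇒ H store H north this store H ⇒ S north this store H north this store H ⇒ H store H north this store H north this store H ⇒ S north this store H north this store H north this store H ⇒ store this north this store H north this store H north this store H ⇒ store this north this store store north north this store H north this store H ⇒ store this north this store store north north this store store north north this store H ⇒ store this north this store store north north this store store north north this store store north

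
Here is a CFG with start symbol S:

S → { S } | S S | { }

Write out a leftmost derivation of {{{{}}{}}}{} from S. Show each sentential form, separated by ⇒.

S ⇒ SS ⇒ {S}S ⇒ {{S}}S ⇒ {{SS}}S ⇒ {{{S}S}}S ⇒ {{{{}}S}}S ⇒ {{{{}}{}}}S ⇒ {{{{}}{}}}{}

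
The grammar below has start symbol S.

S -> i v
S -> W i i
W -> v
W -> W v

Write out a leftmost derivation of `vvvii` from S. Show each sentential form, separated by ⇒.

S ⇒ Wii ⇒ Wvii ⇒ Wvvii ⇒ vvvii

S ⇒ Wii   [S -> W i i]
Wii ⇒ Wvii   [W -> W v]
Wvii ⇒ Wvvii   [W -> W v]
Wvvii ⇒ vvvii   [W -> v]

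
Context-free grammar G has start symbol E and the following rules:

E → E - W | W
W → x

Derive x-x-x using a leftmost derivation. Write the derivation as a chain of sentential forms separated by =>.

E => E-W => E-W-W => W-W-W => x-W-W => x-x-W => x-x-x

E => E-W   [E → E - W]
E-W => E-W-W   [E → E - W]
E-W-W => W-W-W   [E → W]
W-W-W => x-W-W   [W → x]
x-W-W => x-x-W   [W → x]
x-x-W => x-x-x   [W → x]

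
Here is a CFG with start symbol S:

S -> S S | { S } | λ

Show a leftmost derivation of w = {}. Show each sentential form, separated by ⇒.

S ⇒ SS ⇒ SSS ⇒ {S}SS ⇒ {}SS ⇒ {}S ⇒ {}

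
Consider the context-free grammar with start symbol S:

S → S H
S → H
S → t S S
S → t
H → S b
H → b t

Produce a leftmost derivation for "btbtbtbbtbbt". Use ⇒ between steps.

S ⇒ SH ⇒ HH ⇒ SbH ⇒ SHbH ⇒ HHbH ⇒ SbHbH ⇒ SHbHbH ⇒ SHHbHbH ⇒ HHHbHbH ⇒ btHHbHbH ⇒ btbtHbHbH ⇒ btbtbtbHbH ⇒ btbtbtbbtbH ⇒ btbtbtbbtbbt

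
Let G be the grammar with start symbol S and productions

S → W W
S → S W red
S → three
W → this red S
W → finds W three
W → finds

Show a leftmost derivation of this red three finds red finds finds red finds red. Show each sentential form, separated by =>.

S => S W red   [S → S W red]
S W red => S W red W red   [S → S W red]
S W red W red => W W W red W red   [S → W W]
W W W red W red => this red S W W red W red   [W → this red S]
this red S W W red W red => this red S W red W W red W red   [S → S W red]
this red S W red W W red W red => this red three W red W W red W red   [S → three]
this red three W red W W red W red => this red three finds red W W red W red   [W → finds]
this red three finds red W W red W red => this red three finds red finds W red W red   [W → finds]
this red three finds red finds W red W red => this red three finds red finds finds red W red   [W → finds]
this red three finds red finds finds red W red => this red three finds red finds finds red finds red   [W → finds]

S => S W red => S W red W red => W W W red W red => this red S W W red W red => this red S W red W W red W red => this red three W red W W red W red => this red three finds red W W red W red => this red three finds red finds W red W red => this red three finds red finds finds red W red => this red three finds red finds finds red finds red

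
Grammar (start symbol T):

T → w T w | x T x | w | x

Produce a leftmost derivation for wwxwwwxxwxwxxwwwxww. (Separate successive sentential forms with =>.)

T=>wTw=>wwTww=>wwxTxww=>wwxwTwxww=>wwxwwTwwxww=>wwxwwwTwwwxww=>wwxwwwxTxwwwxww=>wwxwwwxxTxxwwwxww=>wwxwwwxxwTwxxwwwxww=>wwxwwwxxwxwxxwwwxww

T => wTw   [T → w T w]
wTw => wwTww   [T → w T w]
wwTww => wwxTxww   [T → x T x]
wwxTxww => wwxwTwxww   [T → w T w]
wwxwTwxww => wwxwwTwwxww   [T → w T w]
wwxwwTwwxww => wwxwwwTwwwxww   [T → w T w]
wwxwwwTwwwxww => wwxwwwxTxwwwxww   [T → x T x]
wwxwwwxTxwwwxww => wwxwwwxxTxxwwwxww   [T → x T x]
wwxwwwxxTxxwwwxww => wwxwwwxxwTwxxwwwxww   [T → w T w]
wwxwwwxxwTwxxwwwxww => wwxwwwxxwxwxxwwwxww   [T → x]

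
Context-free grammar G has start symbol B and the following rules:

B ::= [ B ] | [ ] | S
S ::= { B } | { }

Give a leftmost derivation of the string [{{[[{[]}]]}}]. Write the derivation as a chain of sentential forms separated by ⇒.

B⇒[B]⇒[S]⇒[{B}]⇒[{S}]⇒[{{B}}]⇒[{{[B]}}]⇒[{{[[B]]}}]⇒[{{[[S]]}}]⇒[{{[[{B}]]}}]⇒[{{[[{[]}]]}}]

B ⇒ [B]   [B ::= [ B ]]
[B] ⇒ [S]   [B ::= S]
[S] ⇒ [{B}]   [S ::= { B }]
[{B}] ⇒ [{S}]   [B ::= S]
[{S}] ⇒ [{{B}}]   [S ::= { B }]
[{{B}}] ⇒ [{{[B]}}]   [B ::= [ B ]]
[{{[B]}}] ⇒ [{{[[B]]}}]   [B ::= [ B ]]
[{{[[B]]}}] ⇒ [{{[[S]]}}]   [B ::= S]
[{{[[S]]}}] ⇒ [{{[[{B}]]}}]   [S ::= { B }]
[{{[[{B}]]}}] ⇒ [{{[[{[]}]]}}]   [B ::= [ ]]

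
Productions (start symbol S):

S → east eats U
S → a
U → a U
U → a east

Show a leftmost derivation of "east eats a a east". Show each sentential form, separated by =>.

S => east eats U => east eats a U => east eats a a east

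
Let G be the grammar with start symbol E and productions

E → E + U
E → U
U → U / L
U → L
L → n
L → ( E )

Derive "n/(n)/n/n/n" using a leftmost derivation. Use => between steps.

E=>U=>U/L=>U/L/L=>U/L/L/L=>U/L/L/L/L=>L/L/L/L/L=>n/L/L/L/L=>n/(E)/L/L/L=>n/(U)/L/L/L=>n/(L)/L/L/L=>n/(n)/L/L/L=>n/(n)/n/L/L=>n/(n)/n/n/L=>n/(n)/n/n/n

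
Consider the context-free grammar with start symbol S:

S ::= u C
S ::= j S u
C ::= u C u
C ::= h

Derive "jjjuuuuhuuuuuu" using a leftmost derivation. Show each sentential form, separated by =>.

S => jSu   [S ::= j S u]
jSu => jjSuu   [S ::= j S u]
jjSuu => jjjSuuu   [S ::= j S u]
jjjSuuu => jjjuCuuu   [S ::= u C]
jjjuCuuu => jjjuuCuuuu   [C ::= u C u]
jjjuuCuuuu => jjjuuuCuuuuu   [C ::= u C u]
jjjuuuCuuuuu => jjjuuuuCuuuuuu   [C ::= u C u]
jjjuuuuCuuuuuu => jjjuuuuhuuuuuu   [C ::= h]

S => jSu => jjSuu => jjjSuuu => jjjuCuuu => jjjuuCuuuu => jjjuuuCuuuuu => jjjuuuuCuuuuuu => jjjuuuuhuuuuuu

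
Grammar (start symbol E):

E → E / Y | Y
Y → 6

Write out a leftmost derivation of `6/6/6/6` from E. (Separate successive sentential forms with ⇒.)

E⇒E/Y⇒E/Y/Y⇒E/Y/Y/Y⇒Y/Y/Y/Y⇒6/Y/Y/Y⇒6/6/Y/Y⇒6/6/6/Y⇒6/6/6/6

E ⇒ E/Y   [E → E / Y]
E/Y ⇒ E/Y/Y   [E → E / Y]
E/Y/Y ⇒ E/Y/Y/Y   [E → E / Y]
E/Y/Y/Y ⇒ Y/Y/Y/Y   [E → Y]
Y/Y/Y/Y ⇒ 6/Y/Y/Y   [Y → 6]
6/Y/Y/Y ⇒ 6/6/Y/Y   [Y → 6]
6/6/Y/Y ⇒ 6/6/6/Y   [Y → 6]
6/6/6/Y ⇒ 6/6/6/6   [Y → 6]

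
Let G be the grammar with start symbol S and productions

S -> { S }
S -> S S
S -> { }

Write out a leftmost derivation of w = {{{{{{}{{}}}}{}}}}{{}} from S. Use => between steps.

S=>SS=>{S}S=>{{S}}S=>{{{S}}}S=>{{{SS}}}S=>{{{{S}S}}}S=>{{{{{S}}S}}}S=>{{{{{SS}}S}}}S=>{{{{{{}S}}S}}}S=>{{{{{{}{S}}}S}}}S=>{{{{{{}{{}}}}S}}}S=>{{{{{{}{{}}}}{}}}}S=>{{{{{{}{{}}}}{}}}}{S}=>{{{{{{}{{}}}}{}}}}{{}}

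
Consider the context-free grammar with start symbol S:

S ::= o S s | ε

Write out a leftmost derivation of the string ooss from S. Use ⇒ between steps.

S ⇒ oSs   [S ::= o S s]
oSs ⇒ ooSss   [S ::= o S s]
ooSss ⇒ ooss   [S ::= ε]

S ⇒ oSs ⇒ ooSss ⇒ ooss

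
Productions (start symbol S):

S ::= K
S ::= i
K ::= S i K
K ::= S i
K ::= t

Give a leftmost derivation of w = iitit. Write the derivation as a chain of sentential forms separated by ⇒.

S⇒K⇒SiK⇒iiK⇒iiSiK⇒iiKiK⇒iitiK⇒iitit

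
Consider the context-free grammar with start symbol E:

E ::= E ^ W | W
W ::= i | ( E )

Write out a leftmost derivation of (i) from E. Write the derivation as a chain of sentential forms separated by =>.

E=>W=>(E)=>(W)=>(i)

E => W   [E ::= W]
W => (E)   [W ::= ( E )]
(E) => (W)   [E ::= W]
(W) => (i)   [W ::= i]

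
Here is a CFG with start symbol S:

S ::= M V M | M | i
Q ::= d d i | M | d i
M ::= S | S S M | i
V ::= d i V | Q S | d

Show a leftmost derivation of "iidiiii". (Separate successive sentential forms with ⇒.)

S ⇒ M   [S ::= M]
M ⇒ SSM   [M ::= S S M]
SSM ⇒ MSM   [S ::= M]
MSM ⇒ SSMSM   [M ::= S S M]
SSMSM ⇒ iSMSM   [S ::= i]
iSMSM ⇒ iMVMMSM   [S ::= M V M]
iMVMMSM ⇒ iiVMMSM   [M ::= i]
iiVMMSM ⇒ iidMMSM   [V ::= d]
iidMMSM ⇒ iidiMSM   [M ::= i]
iidiMSM ⇒ iidiiSM   [M ::= i]
iidiiSM ⇒ iidiiiM   [S ::= i]
iidiiiM ⇒ iidiiii   [M ::= i]

S ⇒ M ⇒ SSM ⇒ MSM ⇒ SSMSM ⇒ iSMSM ⇒ iMVMMSM ⇒ iiVMMSM ⇒ iidMMSM ⇒ iidiMSM ⇒ iidiiSM ⇒ iidiiiM ⇒ iidiiii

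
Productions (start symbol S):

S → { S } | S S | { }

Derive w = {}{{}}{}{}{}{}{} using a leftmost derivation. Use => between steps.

S => SS => SSS => SSSS => SSSSS => SSSSSS => SSSSSSS => {}SSSSSS => {}{S}SSSSS => {}{{}}SSSSS => {}{{}}{}SSSS => {}{{}}{}{}SSS => {}{{}}{}{}{}SS => {}{{}}{}{}{}{}S => {}{{}}{}{}{}{}{}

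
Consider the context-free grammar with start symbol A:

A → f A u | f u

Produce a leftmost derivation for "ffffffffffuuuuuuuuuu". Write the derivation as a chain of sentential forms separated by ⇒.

A ⇒ fAu ⇒ ffAuu ⇒ fffAuuu ⇒ ffffAuuuu ⇒ fffffAuuuuu ⇒ ffffffAuuuuuu ⇒ fffffffAuuuuuuu ⇒ ffffffffAuuuuuuuu ⇒ fffffffffAuuuuuuuuu ⇒ ffffffffffuuuuuuuuuu

A ⇒ fAu   [A → f A u]
fAu ⇒ ffAuu   [A → f A u]
ffAuu ⇒ fffAuuu   [A → f A u]
fffAuuu ⇒ ffffAuuuu   [A → f A u]
ffffAuuuu ⇒ fffffAuuuuu   [A → f A u]
fffffAuuuuu ⇒ ffffffAuuuuuu   [A → f A u]
ffffffAuuuuuu ⇒ fffffffAuuuuuuu   [A → f A u]
fffffffAuuuuuuu ⇒ ffffffffAuuuuuuuu   [A → f A u]
ffffffffAuuuuuuuu ⇒ fffffffffAuuuuuuuuu   [A → f A u]
fffffffffAuuuuuuuuu ⇒ ffffffffffuuuuuuuuuu   [A → f u]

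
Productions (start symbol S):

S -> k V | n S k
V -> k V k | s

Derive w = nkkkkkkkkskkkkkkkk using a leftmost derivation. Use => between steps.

S => nSk => nkVk => nkkVkk => nkkkVkkk => nkkkkVkkkk => nkkkkkVkkkkk => nkkkkkkVkkkkkk => nkkkkkkkVkkkkkkk => nkkkkkkkkVkkkkkkkk => nkkkkkkkkskkkkkkkk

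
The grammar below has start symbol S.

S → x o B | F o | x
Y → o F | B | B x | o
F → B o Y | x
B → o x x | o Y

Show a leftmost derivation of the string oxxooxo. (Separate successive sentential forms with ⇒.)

S ⇒ Fo ⇒ BoYo ⇒ oxxoYo ⇒ oxxooFo ⇒ oxxooxo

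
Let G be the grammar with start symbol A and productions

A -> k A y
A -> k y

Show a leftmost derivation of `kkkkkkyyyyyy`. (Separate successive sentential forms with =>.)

A => kAy   [A -> k A y]
kAy => kkAyy   [A -> k A y]
kkAyy => kkkAyyy   [A -> k A y]
kkkAyyy => kkkkAyyyy   [A -> k A y]
kkkkAyyyy => kkkkkAyyyyy   [A -> k A y]
kkkkkAyyyyy => kkkkkkyyyyyy   [A -> k y]

A => kAy => kkAyy => kkkAyyy => kkkkAyyyy => kkkkkAyyyyy => kkkkkkyyyyyy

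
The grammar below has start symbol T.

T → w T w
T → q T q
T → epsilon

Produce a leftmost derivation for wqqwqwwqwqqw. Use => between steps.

T => wTw => wqTqw => wqqTqqw => wqqwTwqqw => wqqwqTqwqqw => wqqwqwTwqwqqw => wqqwqwwqwqqw

T => wTw   [T → w T w]
wTw => wqTqw   [T → q T q]
wqTqw => wqqTqqw   [T → q T q]
wqqTqqw => wqqwTwqqw   [T → w T w]
wqqwTwqqw => wqqwqTqwqqw   [T → q T q]
wqqwqTqwqqw => wqqwqwTwqwqqw   [T → w T w]
wqqwqwTwqwqqw => wqqwqwwqwqqw   [T → epsilon]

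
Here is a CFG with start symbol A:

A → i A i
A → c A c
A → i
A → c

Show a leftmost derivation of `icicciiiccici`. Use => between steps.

A => iAi => icAci => iciAici => icicAcici => iciccAccici => icicciAiccici => icicciiiccici

A => iAi   [A → i A i]
iAi => icAci   [A → c A c]
icAci => iciAici   [A → i A i]
iciAici => icicAcici   [A → c A c]
icicAcici => iciccAccici   [A → c A c]
iciccAccici => icicciAiccici   [A → i A i]
icicciAiccici => icicciiiccici   [A → i]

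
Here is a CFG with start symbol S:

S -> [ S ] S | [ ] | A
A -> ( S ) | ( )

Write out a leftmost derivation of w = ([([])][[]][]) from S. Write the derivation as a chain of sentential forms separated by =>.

S=>A=>(S)=>([S]S)=>([A]S)=>([(S)]S)=>([([])]S)=>([([])][S]S)=>([([])][[]]S)=>([([])][[]][])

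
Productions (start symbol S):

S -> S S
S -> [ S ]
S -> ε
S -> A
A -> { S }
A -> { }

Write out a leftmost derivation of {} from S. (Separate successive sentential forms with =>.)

S => A   [S -> A]
A => {S}   [A -> { S }]
{S} => {}   [S -> ε]

S => A => {S} => {}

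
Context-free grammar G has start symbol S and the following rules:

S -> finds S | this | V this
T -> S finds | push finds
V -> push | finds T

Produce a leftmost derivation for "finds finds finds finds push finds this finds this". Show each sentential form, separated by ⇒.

S ⇒ finds S ⇒ finds V this ⇒ finds finds T this ⇒ finds finds S finds this ⇒ finds finds finds S finds this ⇒ finds finds finds V this finds this ⇒ finds finds finds finds T this finds this ⇒ finds finds finds finds push finds this finds this

S ⇒ finds S   [S -> finds S]
finds S ⇒ finds V this   [S -> V this]
finds V this ⇒ finds finds T this   [V -> finds T]
finds finds T this ⇒ finds finds S finds this   [T -> S finds]
finds finds S finds this ⇒ finds finds finds S finds this   [S -> finds S]
finds finds finds S finds this ⇒ finds finds finds V this finds this   [S -> V this]
finds finds finds V this finds this ⇒ finds finds finds finds T this finds this   [V -> finds T]
finds finds finds finds T this finds this ⇒ finds finds finds finds push finds this finds this   [T -> push finds]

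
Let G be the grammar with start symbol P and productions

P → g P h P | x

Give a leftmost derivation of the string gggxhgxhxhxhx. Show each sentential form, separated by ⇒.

P⇒gPhP⇒ggPhPhP⇒gggPhPhPhP⇒gggxhPhPhP⇒gggxhgPhPhPhP⇒gggxhgxhPhPhP⇒gggxhgxhxhPhP⇒gggxhgxhxhxhP⇒gggxhgxhxhxhx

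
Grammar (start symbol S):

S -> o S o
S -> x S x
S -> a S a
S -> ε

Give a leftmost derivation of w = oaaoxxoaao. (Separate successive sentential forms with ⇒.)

S ⇒ oSo ⇒ oaSao ⇒ oaaSaao ⇒ oaaoSoaao ⇒ oaaoxSxoaao ⇒ oaaoxxoaao

S ⇒ oSo   [S -> o S o]
oSo ⇒ oaSao   [S -> a S a]
oaSao ⇒ oaaSaao   [S -> a S a]
oaaSaao ⇒ oaaoSoaao   [S -> o S o]
oaaoSoaao ⇒ oaaoxSxoaao   [S -> x S x]
oaaoxSxoaao ⇒ oaaoxxoaao   [S -> ε]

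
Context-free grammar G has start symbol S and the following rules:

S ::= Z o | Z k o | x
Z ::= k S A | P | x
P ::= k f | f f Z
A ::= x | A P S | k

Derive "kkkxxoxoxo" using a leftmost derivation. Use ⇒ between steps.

S⇒Zo⇒kSAo⇒kZoAo⇒kkSAoAo⇒kkZoAoAo⇒kkkSAoAoAo⇒kkkxAoAoAo⇒kkkxxoAoAo⇒kkkxxoxoAo⇒kkkxxoxoxo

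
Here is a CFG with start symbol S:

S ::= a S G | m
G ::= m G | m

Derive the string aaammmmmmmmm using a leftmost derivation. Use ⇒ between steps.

S⇒aSG⇒aaSGG⇒aaaSGGG⇒aaamGGG⇒aaammGGG⇒aaammmGGG⇒aaammmmGGG⇒aaammmmmGGG⇒aaammmmmmGGG⇒aaammmmmmmGG⇒aaammmmmmmmG⇒aaammmmmmmmm

S ⇒ aSG   [S ::= a S G]
aSG ⇒ aaSGG   [S ::= a S G]
aaSGG ⇒ aaaSGGG   [S ::= a S G]
aaaSGGG ⇒ aaamGGG   [S ::= m]
aaamGGG ⇒ aaammGGG   [G ::= m G]
aaammGGG ⇒ aaammmGGG   [G ::= m G]
aaammmGGG ⇒ aaammmmGGG   [G ::= m G]
aaammmmGGG ⇒ aaammmmmGGG   [G ::= m G]
aaammmmmGGG ⇒ aaammmmmmGGG   [G ::= m G]
aaammmmmmGGG ⇒ aaammmmmmmGG   [G ::= m]
aaammmmmmmGG ⇒ aaammmmmmmmG   [G ::= m]
aaammmmmmmmG ⇒ aaammmmmmmmm   [G ::= m]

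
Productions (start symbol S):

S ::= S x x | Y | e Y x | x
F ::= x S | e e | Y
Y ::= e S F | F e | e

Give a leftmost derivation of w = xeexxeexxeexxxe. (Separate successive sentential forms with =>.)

S=>Y=>Fe=>xSe=>xSxxe=>xeYxxxe=>xeeSFxxxe=>xeexFxxxe=>xeexxSxxxe=>xeexxYxxxe=>xeexxeSFxxxe=>xeexxeSxxFxxxe=>xeexxeYxxFxxxe=>xeexxeexxFxxxe=>xeexxeexxeexxxe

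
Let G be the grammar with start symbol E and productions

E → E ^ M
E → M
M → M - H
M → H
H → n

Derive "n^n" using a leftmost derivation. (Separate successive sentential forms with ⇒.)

E ⇒ E^M   [E → E ^ M]
E^M ⇒ M^M   [E → M]
M^M ⇒ H^M   [M → H]
H^M ⇒ n^M   [H → n]
n^M ⇒ n^H   [M → H]
n^H ⇒ n^n   [H → n]

E ⇒ E^M ⇒ M^M ⇒ H^M ⇒ n^M ⇒ n^H ⇒ n^n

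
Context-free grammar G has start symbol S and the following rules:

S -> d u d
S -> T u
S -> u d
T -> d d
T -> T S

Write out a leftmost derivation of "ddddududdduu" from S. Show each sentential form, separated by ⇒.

S⇒Tu⇒TSu⇒TSSu⇒TSSSu⇒ddSSSu⇒ddTuSSu⇒dddduSSu⇒ddddududSu⇒ddddududTuu⇒ddddududdduu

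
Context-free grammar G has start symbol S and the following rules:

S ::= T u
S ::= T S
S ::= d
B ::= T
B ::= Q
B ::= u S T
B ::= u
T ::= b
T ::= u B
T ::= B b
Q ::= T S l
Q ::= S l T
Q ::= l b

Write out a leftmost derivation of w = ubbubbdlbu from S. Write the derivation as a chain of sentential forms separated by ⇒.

S⇒Tu⇒Bbu⇒Qbu⇒TSlbu⇒BbSlbu⇒uSTbSlbu⇒uTSTbSlbu⇒ubSTbSlbu⇒ubTuTbSlbu⇒ubbuTbSlbu⇒ubbubbSlbu⇒ubbubbdlbu

S ⇒ Tu   [S ::= T u]
Tu ⇒ Bbu   [T ::= B b]
Bbu ⇒ Qbu   [B ::= Q]
Qbu ⇒ TSlbu   [Q ::= T S l]
TSlbu ⇒ BbSlbu   [T ::= B b]
BbSlbu ⇒ uSTbSlbu   [B ::= u S T]
uSTbSlbu ⇒ uTSTbSlbu   [S ::= T S]
uTSTbSlbu ⇒ ubSTbSlbu   [T ::= b]
ubSTbSlbu ⇒ ubTuTbSlbu   [S ::= T u]
ubTuTbSlbu ⇒ ubbuTbSlbu   [T ::= b]
ubbuTbSlbu ⇒ ubbubbSlbu   [T ::= b]
ubbubbSlbu ⇒ ubbubbdlbu   [S ::= d]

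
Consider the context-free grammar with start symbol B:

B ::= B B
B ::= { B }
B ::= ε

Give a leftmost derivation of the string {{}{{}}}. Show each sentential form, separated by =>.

B => BB => {B}B => {BB}B => {BBB}B => {{B}BB}B => {{}BB}B => {{}{B}B}B => {{}{{B}}B}B => {{}{{}}B}B => {{}{{}}}B => {{}{{}}}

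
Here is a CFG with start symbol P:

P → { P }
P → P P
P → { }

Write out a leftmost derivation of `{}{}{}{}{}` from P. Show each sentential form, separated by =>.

P => PP => {}P => {}PP => {}PPP => {}PPPP => {}{}PPP => {}{}{}PP => {}{}{}{}P => {}{}{}{}{}

P => PP   [P → P P]
PP => {}P   [P → { }]
{}P => {}PP   [P → P P]
{}PP => {}PPP   [P → P P]
{}PPP => {}PPPP   [P → P P]
{}PPPP => {}{}PPP   [P → { }]
{}{}PPP => {}{}{}PP   [P → { }]
{}{}{}PP => {}{}{}{}P   [P → { }]
{}{}{}{}P => {}{}{}{}{}   [P → { }]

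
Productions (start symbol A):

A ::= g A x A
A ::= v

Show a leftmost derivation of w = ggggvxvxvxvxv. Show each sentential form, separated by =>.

A=>gAxA=>ggAxAxA=>gggAxAxAxA=>ggggAxAxAxAxA=>ggggvxAxAxAxA=>ggggvxvxAxAxA=>ggggvxvxvxAxA=>ggggvxvxvxvxA=>ggggvxvxvxvxv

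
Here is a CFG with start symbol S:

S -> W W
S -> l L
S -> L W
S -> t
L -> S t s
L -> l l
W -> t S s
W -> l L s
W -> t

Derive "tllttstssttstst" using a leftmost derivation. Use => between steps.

S => WW   [S -> W W]
WW => tSsW   [W -> t S s]
tSsW => tLWsW   [S -> L W]
tLWsW => tStsWsW   [L -> S t s]
tStsWsW => tWWtsWsW   [S -> W W]
tWWtsWsW => tlLsWtsWsW   [W -> l L s]
tlLsWtsWsW => tlStssWtsWsW   [L -> S t s]
tlStssWtsWsW => tllLtssWtsWsW   [S -> l L]
tllLtssWtsWsW => tllStstssWtsWsW   [L -> S t s]
tllStstssWtsWsW => tllttstssWtsWsW   [S -> t]
tllttstssWtsWsW => tllttstssttsWsW   [W -> t]
tllttstssttsWsW => tllttstssttstsW   [W -> t]
tllttstssttstsW => tllttstssttstst   [W -> t]

S => WW => tSsW => tLWsW => tStsWsW => tWWtsWsW => tlLsWtsWsW => tlStssWtsWsW => tllLtssWtsWsW => tllStstssWtsWsW => tllttstssWtsWsW => tllttstssttsWsW => tllttstssttstsW => tllttstssttstst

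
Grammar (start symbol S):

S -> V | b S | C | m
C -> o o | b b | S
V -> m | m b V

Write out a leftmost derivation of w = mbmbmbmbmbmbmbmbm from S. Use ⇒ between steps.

S ⇒ V ⇒ mbV ⇒ mbmbV ⇒ mbmbmbV ⇒ mbmbmbmbV ⇒ mbmbmbmbmbV ⇒ mbmbmbmbmbmbV ⇒ mbmbmbmbmbmbmbV ⇒ mbmbmbmbmbmbmbmbV ⇒ mbmbmbmbmbmbmbmbm

S ⇒ V   [S -> V]
V ⇒ mbV   [V -> m b V]
mbV ⇒ mbmbV   [V -> m b V]
mbmbV ⇒ mbmbmbV   [V -> m b V]
mbmbmbV ⇒ mbmbmbmbV   [V -> m b V]
mbmbmbmbV ⇒ mbmbmbmbmbV   [V -> m b V]
mbmbmbmbmbV ⇒ mbmbmbmbmbmbV   [V -> m b V]
mbmbmbmbmbmbV ⇒ mbmbmbmbmbmbmbV   [V -> m b V]
mbmbmbmbmbmbmbV ⇒ mbmbmbmbmbmbmbmbV   [V -> m b V]
mbmbmbmbmbmbmbmbV ⇒ mbmbmbmbmbmbmbmbm   [V -> m]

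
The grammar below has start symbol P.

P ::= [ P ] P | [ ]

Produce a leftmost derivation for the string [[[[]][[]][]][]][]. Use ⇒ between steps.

P ⇒ [P]P ⇒ [[P]P]P ⇒ [[[P]P]P]P ⇒ [[[[]]P]P]P ⇒ [[[[]][P]P]P]P ⇒ [[[[]][[]]P]P]P ⇒ [[[[]][[]][]]P]P ⇒ [[[[]][[]][]][]]P ⇒ [[[[]][[]][]][]][]

P ⇒ [P]P   [P ::= [ P ] P]
[P]P ⇒ [[P]P]P   [P ::= [ P ] P]
[[P]P]P ⇒ [[[P]P]P]P   [P ::= [ P ] P]
[[[P]P]P]P ⇒ [[[[]]P]P]P   [P ::= [ ]]
[[[[]]P]P]P ⇒ [[[[]][P]P]P]P   [P ::= [ P ] P]
[[[[]][P]P]P]P ⇒ [[[[]][[]]P]P]P   [P ::= [ ]]
[[[[]][[]]P]P]P ⇒ [[[[]][[]][]]P]P   [P ::= [ ]]
[[[[]][[]][]]P]P ⇒ [[[[]][[]][]][]]P   [P ::= [ ]]
[[[[]][[]][]][]]P ⇒ [[[[]][[]][]][]][]   [P ::= [ ]]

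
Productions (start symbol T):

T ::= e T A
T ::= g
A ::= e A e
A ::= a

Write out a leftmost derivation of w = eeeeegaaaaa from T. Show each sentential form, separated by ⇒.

T ⇒ eTA   [T ::= e T A]
eTA ⇒ eeTAA   [T ::= e T A]
eeTAA ⇒ eeeTAAA   [T ::= e T A]
eeeTAAA ⇒ eeeeTAAAA   [T ::= e T A]
eeeeTAAAA ⇒ eeeeeTAAAAA   [T ::= e T A]
eeeeeTAAAAA ⇒ eeeeegAAAAA   [T ::= g]
eeeeegAAAAA ⇒ eeeeegaAAAA   [A ::= a]
eeeeegaAAAA ⇒ eeeeegaaAAA   [A ::= a]
eeeeegaaAAA ⇒ eeeeegaaaAA   [A ::= a]
eeeeegaaaAA ⇒ eeeeegaaaaA   [A ::= a]
eeeeegaaaaA ⇒ eeeeegaaaaa   [A ::= a]

T ⇒ eTA ⇒ eeTAA ⇒ eeeTAAA ⇒ eeeeTAAAA ⇒ eeeeeTAAAAA ⇒ eeeeegAAAAA ⇒ eeeeegaAAAA ⇒ eeeeegaaAAA ⇒ eeeeegaaaAA ⇒ eeeeegaaaaA ⇒ eeeeegaaaaa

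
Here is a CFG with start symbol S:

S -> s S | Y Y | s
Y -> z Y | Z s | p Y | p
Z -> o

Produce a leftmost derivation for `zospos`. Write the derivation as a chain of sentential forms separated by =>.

S => YY   [S -> Y Y]
YY => zYY   [Y -> z Y]
zYY => zZsY   [Y -> Z s]
zZsY => zosY   [Z -> o]
zosY => zospY   [Y -> p Y]
zospY => zospZs   [Y -> Z s]
zospZs => zospos   [Z -> o]

S => YY => zYY => zZsY => zosY => zospY => zospZs => zospos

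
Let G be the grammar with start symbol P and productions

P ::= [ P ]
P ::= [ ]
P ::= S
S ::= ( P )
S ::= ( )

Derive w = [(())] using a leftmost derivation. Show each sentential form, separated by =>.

P => [P] => [S] => [(P)] => [(S)] => [(())]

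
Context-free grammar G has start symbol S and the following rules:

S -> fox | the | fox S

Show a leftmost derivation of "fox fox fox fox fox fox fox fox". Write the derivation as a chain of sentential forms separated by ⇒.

S ⇒ fox S   [S -> fox S]
fox S ⇒ fox fox S   [S -> fox S]
fox fox S ⇒ fox fox fox S   [S -> fox S]
fox fox fox S ⇒ fox fox fox fox S   [S -> fox S]
fox fox fox fox S ⇒ fox fox fox fox fox S   [S -> fox S]
fox fox fox fox fox S ⇒ fox fox fox fox fox fox S   [S -> fox S]
fox fox fox fox fox fox S ⇒ fox fox fox fox fox fox fox S   [S -> fox S]
fox fox fox fox fox fox fox S ⇒ fox fox fox fox fox fox fox fox   [S -> fox]

S ⇒ fox S ⇒ fox fox S ⇒ fox fox fox S ⇒ fox fox fox fox S ⇒ fox fox fox fox fox S ⇒ fox fox fox fox fox fox S ⇒ fox fox fox fox fox fox fox S ⇒ fox fox fox fox fox fox fox fox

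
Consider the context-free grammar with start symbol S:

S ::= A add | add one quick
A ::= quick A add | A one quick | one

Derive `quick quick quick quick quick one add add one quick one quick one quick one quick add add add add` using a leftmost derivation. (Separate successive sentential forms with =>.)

S => A add   [S ::= A add]
A add => quick A add add   [A ::= quick A add]
quick A add add => quick quick A add add add   [A ::= quick A add]
quick quick A add add add => quick quick quick A add add add add   [A ::= quick A add]
quick quick quick A add add add add => quick quick quick A one quick add add add add   [A ::= A one quick]
quick quick quick A one quick add add add add => quick quick quick A one quick one quick add add add add   [A ::= A one quick]
quick quick quick A one quick one quick add add add add => quick quick quick A one quick one quick one quick add add add add   [A ::= A one quick]
quick quick quick A one quick one quick one quick add add add add => quick quick quick A one quick one quick one quick one quick add add add add   [A ::= A one quick]
quick quick quick A one quick one quick one quick one quick add add add add => quick quick quick quick A add one quick one quick one quick one quick add add add add   [A ::= quick A add]
quick quick quick quick A add one quick one quick one quick one quick add add add add => quick quick quick quick quick A add add one quick one quick one quick one quick add add add add   [A ::= quick A add]
quick quick quick quick quick A add add one quick one quick one quick one quick add add add add => quick quick quick quick quick one add add one quick one quick one quick one quick add add add add   [A ::= one]

S => A add => quick A add add => quick quick A add add add => quick quick quick A add add add add => quick quick quick A one quick add add add add => quick quick quick A one quick one quick add add add add => quick quick quick A one quick one quick one quick add add add add => quick quick quick A one quick one quick one quick one quick add add add add => quick quick quick quick A add one quick one quick one quick one quick add add add add => quick quick quick quick quick A add add one quick one quick one quick one quick add add add add => quick quick quick quick quick one add add one quick one quick one quick one quick add add add add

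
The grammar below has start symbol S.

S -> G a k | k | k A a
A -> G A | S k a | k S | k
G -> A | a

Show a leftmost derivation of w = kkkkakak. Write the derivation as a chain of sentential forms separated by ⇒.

S ⇒ Gak ⇒ Aak ⇒ kSak ⇒ kGakak ⇒ kAakak ⇒ kGAakak ⇒ kAAakak ⇒ kkSAakak ⇒ kkkAakak ⇒ kkkkakak

S ⇒ Gak   [S -> G a k]
Gak ⇒ Aak   [G -> A]
Aak ⇒ kSak   [A -> k S]
kSak ⇒ kGakak   [S -> G a k]
kGakak ⇒ kAakak   [G -> A]
kAakak ⇒ kGAakak   [A -> G A]
kGAakak ⇒ kAAakak   [G -> A]
kAAakak ⇒ kkSAakak   [A -> k S]
kkSAakak ⇒ kkkAakak   [S -> k]
kkkAakak ⇒ kkkkakak   [A -> k]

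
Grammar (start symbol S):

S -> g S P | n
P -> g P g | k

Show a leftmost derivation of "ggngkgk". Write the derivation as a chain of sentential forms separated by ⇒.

S ⇒ gSP   [S -> g S P]
gSP ⇒ ggSPP   [S -> g S P]
ggSPP ⇒ ggnPP   [S -> n]
ggnPP ⇒ ggngPgP   [P -> g P g]
ggngPgP ⇒ ggngkgP   [P -> k]
ggngkgP ⇒ ggngkgk   [P -> k]

S ⇒ gSP ⇒ ggSPP ⇒ ggnPP ⇒ ggngPgP ⇒ ggngkgP ⇒ ggngkgk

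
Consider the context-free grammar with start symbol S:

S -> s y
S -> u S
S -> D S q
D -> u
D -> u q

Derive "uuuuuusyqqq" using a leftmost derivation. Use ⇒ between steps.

S⇒DSq⇒uSq⇒uuSq⇒uuuSq⇒uuuDSqq⇒uuuuSqq⇒uuuuDSqqq⇒uuuuuSqqq⇒uuuuuuSqqq⇒uuuuuusyqqq

S ⇒ DSq   [S -> D S q]
DSq ⇒ uSq   [D -> u]
uSq ⇒ uuSq   [S -> u S]
uuSq ⇒ uuuSq   [S -> u S]
uuuSq ⇒ uuuDSqq   [S -> D S q]
uuuDSqq ⇒ uuuuSqq   [D -> u]
uuuuSqq ⇒ uuuuDSqqq   [S -> D S q]
uuuuDSqqq ⇒ uuuuuSqqq   [D -> u]
uuuuuSqqq ⇒ uuuuuuSqqq   [S -> u S]
uuuuuuSqqq ⇒ uuuuuusyqqq   [S -> s y]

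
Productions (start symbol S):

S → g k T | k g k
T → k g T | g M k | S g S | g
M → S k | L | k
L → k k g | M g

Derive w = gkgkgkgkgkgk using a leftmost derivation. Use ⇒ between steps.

S ⇒ gkT ⇒ gkSgS ⇒ gkgkTgS ⇒ gkgkgMkgS ⇒ gkgkgLkgS ⇒ gkgkgMgkgS ⇒ gkgkgkgkgS ⇒ gkgkgkgkgkgk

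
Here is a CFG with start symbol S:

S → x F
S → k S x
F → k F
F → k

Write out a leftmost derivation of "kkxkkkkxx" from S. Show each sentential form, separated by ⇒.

S ⇒ kSx   [S → k S x]
kSx ⇒ kkSxx   [S → k S x]
kkSxx ⇒ kkxFxx   [S → x F]
kkxFxx ⇒ kkxkFxx   [F → k F]
kkxkFxx ⇒ kkxkkFxx   [F → k F]
kkxkkFxx ⇒ kkxkkkFxx   [F → k F]
kkxkkkFxx ⇒ kkxkkkkxx   [F → k]

S⇒kSx⇒kkSxx⇒kkxFxx⇒kkxkFxx⇒kkxkkFxx⇒kkxkkkFxx⇒kkxkkkkxx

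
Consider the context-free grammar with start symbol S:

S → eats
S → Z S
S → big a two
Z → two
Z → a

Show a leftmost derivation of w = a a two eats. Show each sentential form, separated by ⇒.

S ⇒ Z S   [S → Z S]
Z S ⇒ a S   [Z → a]
a S ⇒ a Z S   [S → Z S]
a Z S ⇒ a a S   [Z → a]
a a S ⇒ a a Z S   [S → Z S]
a a Z S ⇒ a a two S   [Z → two]
a a two S ⇒ a a two eats   [S → eats]

S ⇒ Z S ⇒ a S ⇒ a Z S ⇒ a a S ⇒ a a Z S ⇒ a a two S ⇒ a a two eats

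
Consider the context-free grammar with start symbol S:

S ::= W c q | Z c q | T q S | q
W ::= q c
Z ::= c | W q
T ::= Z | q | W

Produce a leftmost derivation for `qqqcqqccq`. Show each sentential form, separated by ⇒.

S ⇒ TqS ⇒ qqS ⇒ qqTqS ⇒ qqWqS ⇒ qqqcqS ⇒ qqqcqWcq ⇒ qqqcqqccq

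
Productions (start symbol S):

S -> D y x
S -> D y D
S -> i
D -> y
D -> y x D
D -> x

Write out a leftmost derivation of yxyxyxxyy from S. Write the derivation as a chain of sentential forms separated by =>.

S => DyD   [S -> D y D]
DyD => yxDyD   [D -> y x D]
yxDyD => yxyxDyD   [D -> y x D]
yxyxDyD => yxyxyxDyD   [D -> y x D]
yxyxyxDyD => yxyxyxxyD   [D -> x]
yxyxyxxyD => yxyxyxxyy   [D -> y]

S => DyD => yxDyD => yxyxDyD => yxyxyxDyD => yxyxyxxyD => yxyxyxxyy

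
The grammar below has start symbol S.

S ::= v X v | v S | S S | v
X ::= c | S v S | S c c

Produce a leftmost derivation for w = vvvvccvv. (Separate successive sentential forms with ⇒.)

S ⇒ vS ⇒ vSS ⇒ vvSS ⇒ vvvXvS ⇒ vvvSccvS ⇒ vvvvccvS ⇒ vvvvccvv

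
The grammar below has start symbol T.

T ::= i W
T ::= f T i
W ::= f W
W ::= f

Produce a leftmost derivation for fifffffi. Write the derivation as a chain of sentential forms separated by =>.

T=>fTi=>fiWi=>fifWi=>fiffWi=>fifffWi=>fiffffWi=>fifffffi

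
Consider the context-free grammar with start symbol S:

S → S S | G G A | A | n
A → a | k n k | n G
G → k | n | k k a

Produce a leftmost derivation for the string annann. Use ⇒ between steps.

S ⇒ SS ⇒ AS ⇒ aS ⇒ aSS ⇒ aGGAS ⇒ anGAS ⇒ annAS ⇒ annaS ⇒ annaA ⇒ annanG ⇒ annann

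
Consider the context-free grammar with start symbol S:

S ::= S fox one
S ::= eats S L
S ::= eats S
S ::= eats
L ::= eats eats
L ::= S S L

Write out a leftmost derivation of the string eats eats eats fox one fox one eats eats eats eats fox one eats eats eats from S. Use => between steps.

S => eats S => eats eats S L => eats eats S fox one L => eats eats S fox one fox one L => eats eats eats fox one fox one L => eats eats eats fox one fox one S S L => eats eats eats fox one fox one S fox one S L => eats eats eats fox one fox one eats S L fox one S L => eats eats eats fox one fox one eats eats L fox one S L => eats eats eats fox one fox one eats eats eats eats fox one S L => eats eats eats fox one fox one eats eats eats eats fox one eats L => eats eats eats fox one fox one eats eats eats eats fox one eats eats eats

S => eats S   [S ::= eats S]
eats S => eats eats S L   [S ::= eats S L]
eats eats S L => eats eats S fox one L   [S ::= S fox one]
eats eats S fox one L => eats eats S fox one fox one L   [S ::= S fox one]
eats eats S fox one fox one L => eats eats eats fox one fox one L   [S ::= eats]
eats eats eats fox one fox one L => eats eats eats fox one fox one S S L   [L ::= S S L]
eats eats eats fox one fox one S S L => eats eats eats fox one fox one S fox one S L   [S ::= S fox one]
eats eats eats fox one fox one S fox one S L => eats eats eats fox one fox one eats S L fox one S L   [S ::= eats S L]
eats eats eats fox one fox one eats S L fox one S L => eats eats eats fox one fox one eats eats L fox one S L   [S ::= eats]
eats eats eats fox one fox one eats eats L fox one S L => eats eats eats fox one fox one eats eats eats eats fox one S L   [L ::= eats eats]
eats eats eats fox one fox one eats eats eats eats fox one S L => eats eats eats fox one fox one eats eats eats eats fox one eats L   [S ::= eats]
eats eats eats fox one fox one eats eats eats eats fox one eats L => eats eats eats fox one fox one eats eats eats eats fox one eats eats eats   [L ::= eats eats]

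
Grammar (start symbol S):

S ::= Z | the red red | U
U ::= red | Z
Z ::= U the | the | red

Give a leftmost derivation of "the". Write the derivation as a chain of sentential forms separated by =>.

S => U => Z => the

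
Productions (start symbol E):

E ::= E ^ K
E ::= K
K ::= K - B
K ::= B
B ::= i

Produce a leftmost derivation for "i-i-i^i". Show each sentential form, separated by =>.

E => E^K   [E ::= E ^ K]
E^K => K^K   [E ::= K]
K^K => K-B^K   [K ::= K - B]
K-B^K => K-B-B^K   [K ::= K - B]
K-B-B^K => B-B-B^K   [K ::= B]
B-B-B^K => i-B-B^K   [B ::= i]
i-B-B^K => i-i-B^K   [B ::= i]
i-i-B^K => i-i-i^K   [B ::= i]
i-i-i^K => i-i-i^B   [K ::= B]
i-i-i^B => i-i-i^i   [B ::= i]

E => E^K => K^K => K-B^K => K-B-B^K => B-B-B^K => i-B-B^K => i-i-B^K => i-i-i^K => i-i-i^B => i-i-i^i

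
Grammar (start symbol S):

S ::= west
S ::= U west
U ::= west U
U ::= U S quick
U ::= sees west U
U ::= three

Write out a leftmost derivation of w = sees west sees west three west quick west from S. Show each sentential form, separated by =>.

S => U west   [S ::= U west]
U west => sees west U west   [U ::= sees west U]
sees west U west => sees west U S quick west   [U ::= U S quick]
sees west U S quick west => sees west sees west U S quick west   [U ::= sees west U]
sees west sees west U S quick west => sees west sees west three S quick west   [U ::= three]
sees west sees west three S quick west => sees west sees west three west quick west   [S ::= west]

S => U west => sees west U west => sees west U S quick west => sees west sees west U S quick west => sees west sees west three S quick west => sees west sees west three west quick west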